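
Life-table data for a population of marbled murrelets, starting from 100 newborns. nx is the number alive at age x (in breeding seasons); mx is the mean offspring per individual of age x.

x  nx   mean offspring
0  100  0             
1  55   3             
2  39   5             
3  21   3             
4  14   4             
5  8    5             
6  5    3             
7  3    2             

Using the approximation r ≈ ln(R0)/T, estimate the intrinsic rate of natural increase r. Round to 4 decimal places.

0.7005

lx = nx/n0 = nx/100: 1, 0.55, 0.39, 0.21, 0.14, 0.08, 0.05, 0.03
R0 = Σ lx·mx = 0 + 1.65 + 1.95 + 0.63 + 0.56 + 0.4 + 0.15 + 0.06 = 5.4
Σ x·lx·mx = 13; T = 13/5.4 = 2.40741…
r ≈ ln(R0)/T = ln(5.4)/2.40741… = 0.700504… → 0.7005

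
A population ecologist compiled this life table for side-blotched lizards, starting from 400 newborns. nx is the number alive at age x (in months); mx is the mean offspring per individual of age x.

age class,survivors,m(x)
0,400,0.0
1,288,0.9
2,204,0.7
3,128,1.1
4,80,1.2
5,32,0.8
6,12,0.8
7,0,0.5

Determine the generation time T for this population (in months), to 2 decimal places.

lx = nx/n0 = nx/400: 1, 0.72, 0.51, 0.32, 0.2, 0.08, 0.03, 0
lx·mx: 0, 0.648, 0.357, 0.352, 0.24, 0.064, 0.024, 0 → R0 = 1.685
x·lx·mx: 0, 0.648, 0.714, 1.056, 0.96, 0.32, 0.144, 0 → Σ = 3.842
T = 3.842 / 1.685 = 2.280119… → 2.28

2.28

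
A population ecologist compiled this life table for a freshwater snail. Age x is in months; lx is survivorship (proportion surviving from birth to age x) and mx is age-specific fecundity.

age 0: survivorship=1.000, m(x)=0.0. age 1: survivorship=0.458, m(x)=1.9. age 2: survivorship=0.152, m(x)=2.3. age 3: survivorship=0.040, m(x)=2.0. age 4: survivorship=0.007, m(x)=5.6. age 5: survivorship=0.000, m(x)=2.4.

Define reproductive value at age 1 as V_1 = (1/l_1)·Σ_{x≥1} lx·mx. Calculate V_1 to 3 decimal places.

lx·mx for x ≥ 1: 0.8702, 0.3496, 0.08, 0.0392, 0 → sum = 1.339
V_1 = 1.339 / l_1 = 1.339 / 0.458 = 2.923581… → 2.924

2.924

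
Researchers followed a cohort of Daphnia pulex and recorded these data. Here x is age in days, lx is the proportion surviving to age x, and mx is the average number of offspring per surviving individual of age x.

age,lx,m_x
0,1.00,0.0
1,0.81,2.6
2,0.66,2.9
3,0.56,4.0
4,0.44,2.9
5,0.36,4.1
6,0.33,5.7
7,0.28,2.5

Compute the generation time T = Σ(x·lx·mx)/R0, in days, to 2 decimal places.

3.56

lx·mx: 0, 2.106, 1.914, 2.24, 1.276, 1.476, 1.881, 0.7 → R0 = 11.593
x·lx·mx: 0, 2.106, 3.828, 6.72, 5.104, 7.38, 11.286, 4.9 → Σ = 41.324
T = 41.324 / 11.593 = 3.564565… → 3.56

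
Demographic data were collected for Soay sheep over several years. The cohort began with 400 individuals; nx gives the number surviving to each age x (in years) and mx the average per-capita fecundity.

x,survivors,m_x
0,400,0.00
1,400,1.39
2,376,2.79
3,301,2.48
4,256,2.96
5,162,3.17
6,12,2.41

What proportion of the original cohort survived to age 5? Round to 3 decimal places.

0.405

l_5 = n_5/n_0 = 162/400 = 0.405 → 0.405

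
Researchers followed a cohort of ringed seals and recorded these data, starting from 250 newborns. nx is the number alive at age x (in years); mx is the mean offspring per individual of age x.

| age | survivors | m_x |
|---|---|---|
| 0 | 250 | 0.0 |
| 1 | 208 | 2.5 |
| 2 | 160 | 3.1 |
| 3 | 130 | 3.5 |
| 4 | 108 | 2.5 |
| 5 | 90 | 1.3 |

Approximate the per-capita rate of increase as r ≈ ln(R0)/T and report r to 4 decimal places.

lx = nx/n0 = nx/250: 1, 0.832, 0.64, 0.52, 0.432, 0.36
R0 = Σ lx·mx = 0 + 2.08 + 1.984 + 1.82 + 1.08 + 0.468 = 7.432
Σ x·lx·mx = 18.168; T = 18.168/7.432 = 2.44456…
r ≈ ln(R0)/T = ln(7.432)/2.44456… = 0.820512… → 0.8205

0.8205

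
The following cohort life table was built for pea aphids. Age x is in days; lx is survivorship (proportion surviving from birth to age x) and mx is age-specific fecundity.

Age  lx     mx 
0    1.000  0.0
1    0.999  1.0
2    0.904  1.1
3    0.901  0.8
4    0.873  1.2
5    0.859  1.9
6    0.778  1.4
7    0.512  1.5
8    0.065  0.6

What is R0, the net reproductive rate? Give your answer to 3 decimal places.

7.290

lx·mx by age: 0, 0.999, 0.9944, 0.7208, 1.0476, 1.6321, 1.0892, 0.768, 0.039
R0 = Σ lx·mx = 7.2901 → 7.290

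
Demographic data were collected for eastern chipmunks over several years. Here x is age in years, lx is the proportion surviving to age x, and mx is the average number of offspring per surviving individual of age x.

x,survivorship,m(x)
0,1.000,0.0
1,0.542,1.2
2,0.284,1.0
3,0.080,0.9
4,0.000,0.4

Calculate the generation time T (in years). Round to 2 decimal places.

lx·mx: 0, 0.6504, 0.284, 0.072, 0 → R0 = 1.0064
x·lx·mx: 0, 0.6504, 0.568, 0.216, 0 → Σ = 1.4344
T = 1.4344 / 1.0064 = 1.425278… → 1.43

1.43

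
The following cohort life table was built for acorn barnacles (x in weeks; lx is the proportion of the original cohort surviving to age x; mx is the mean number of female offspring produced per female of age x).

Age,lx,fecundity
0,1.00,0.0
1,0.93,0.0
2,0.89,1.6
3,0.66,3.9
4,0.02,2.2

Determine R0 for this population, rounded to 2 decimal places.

4.04

lx·mx by age: 0, 0, 1.424, 2.574, 0.044
R0 = Σ lx·mx = 4.042 → 4.04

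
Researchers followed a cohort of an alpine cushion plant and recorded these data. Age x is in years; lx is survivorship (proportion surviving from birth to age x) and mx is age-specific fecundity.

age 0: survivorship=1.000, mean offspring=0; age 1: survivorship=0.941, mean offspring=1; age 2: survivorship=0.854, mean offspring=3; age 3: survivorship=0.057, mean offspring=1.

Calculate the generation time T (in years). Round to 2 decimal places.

1.75

lx·mx: 0, 0.941, 2.562, 0.057 → R0 = 3.56
x·lx·mx: 0, 0.941, 5.124, 0.171 → Σ = 6.236
T = 6.236 / 3.56 = 1.751685… → 1.75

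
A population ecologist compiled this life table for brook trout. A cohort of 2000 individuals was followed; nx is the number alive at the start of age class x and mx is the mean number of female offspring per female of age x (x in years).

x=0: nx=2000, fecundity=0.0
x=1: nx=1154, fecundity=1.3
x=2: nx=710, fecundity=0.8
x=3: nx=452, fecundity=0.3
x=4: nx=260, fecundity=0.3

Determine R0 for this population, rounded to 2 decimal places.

lx = nx/n0 = nx/2000: 1, 0.577, 0.355, 0.226, 0.13
lx·mx by age: 0, 0.7501, 0.284, 0.0678, 0.039
R0 = Σ lx·mx = 1.1409 → 1.14

1.14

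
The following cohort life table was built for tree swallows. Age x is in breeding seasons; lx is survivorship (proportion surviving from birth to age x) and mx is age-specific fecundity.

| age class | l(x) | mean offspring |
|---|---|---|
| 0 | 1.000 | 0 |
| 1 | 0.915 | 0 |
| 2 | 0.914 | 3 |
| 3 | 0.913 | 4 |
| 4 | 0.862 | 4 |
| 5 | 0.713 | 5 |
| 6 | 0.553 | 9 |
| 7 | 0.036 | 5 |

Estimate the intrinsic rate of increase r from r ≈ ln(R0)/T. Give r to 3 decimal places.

0.685

R0 = Σ lx·mx = 0 + 0 + 2.742 + 3.652 + 3.448 + 3.565 + 4.977 + 0.18 = 18.564
Σ x·lx·mx = 79.179; T = 79.179/18.564 = 4.26519…
r ≈ ln(R0)/T = ln(18.564)/4.26519… = 0.6849… → 0.685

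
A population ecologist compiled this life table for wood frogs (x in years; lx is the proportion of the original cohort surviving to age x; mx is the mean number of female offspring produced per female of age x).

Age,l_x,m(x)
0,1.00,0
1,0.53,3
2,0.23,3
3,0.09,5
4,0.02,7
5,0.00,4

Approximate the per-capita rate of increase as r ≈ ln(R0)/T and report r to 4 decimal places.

0.6201

R0 = Σ lx·mx = 0 + 1.59 + 0.69 + 0.45 + 0.14 + 0 = 2.87
Σ x·lx·mx = 4.88; T = 4.88/2.87 = 1.70035…
r ≈ ln(R0)/T = ln(2.87)/1.70035… = 0.620056… → 0.6201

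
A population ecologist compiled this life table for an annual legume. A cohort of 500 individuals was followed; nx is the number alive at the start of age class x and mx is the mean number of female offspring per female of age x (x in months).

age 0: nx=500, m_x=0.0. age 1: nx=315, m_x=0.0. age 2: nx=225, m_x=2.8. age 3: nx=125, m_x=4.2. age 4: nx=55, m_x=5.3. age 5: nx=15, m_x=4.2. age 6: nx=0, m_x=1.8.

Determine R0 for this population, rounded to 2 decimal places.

lx = nx/n0 = nx/500: 1, 0.63, 0.45, 0.25, 0.11, 0.03, 0
lx·mx by age: 0, 0, 1.26, 1.05, 0.583, 0.126, 0
R0 = Σ lx·mx = 3.019 → 3.02

3.02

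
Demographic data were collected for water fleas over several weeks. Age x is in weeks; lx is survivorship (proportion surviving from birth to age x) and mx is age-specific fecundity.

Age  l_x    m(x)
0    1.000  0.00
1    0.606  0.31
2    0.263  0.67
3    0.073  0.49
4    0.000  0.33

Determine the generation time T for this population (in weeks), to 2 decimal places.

1.62

lx·mx: 0, 0.18786, 0.17621, 0.03577, 0 → R0 = 0.39984
x·lx·mx: 0, 0.18786, 0.35242, 0.10731, 0 → Σ = 0.64759
T = 0.64759 / 0.39984 = 1.619623… → 1.62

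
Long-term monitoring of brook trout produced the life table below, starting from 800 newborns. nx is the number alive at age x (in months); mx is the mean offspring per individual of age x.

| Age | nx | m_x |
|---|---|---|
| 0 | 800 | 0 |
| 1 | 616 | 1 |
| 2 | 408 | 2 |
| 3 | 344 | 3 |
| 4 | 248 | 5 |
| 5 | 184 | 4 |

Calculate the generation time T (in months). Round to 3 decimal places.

3.150

lx = nx/n0 = nx/800: 1, 0.77, 0.51, 0.43, 0.31, 0.23
lx·mx: 0, 0.77, 1.02, 1.29, 1.55, 0.92 → R0 = 5.55
x·lx·mx: 0, 0.77, 2.04, 3.87, 6.2, 4.6 → Σ = 17.48
T = 17.48 / 5.55 = 3.14955… → 3.150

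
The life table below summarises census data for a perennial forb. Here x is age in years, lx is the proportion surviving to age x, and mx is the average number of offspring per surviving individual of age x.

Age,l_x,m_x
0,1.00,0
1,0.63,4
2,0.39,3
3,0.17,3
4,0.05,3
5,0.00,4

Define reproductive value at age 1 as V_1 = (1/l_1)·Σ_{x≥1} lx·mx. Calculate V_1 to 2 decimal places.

6.90

lx·mx for x ≥ 1: 2.52, 1.17, 0.51, 0.15, 0 → sum = 4.35
V_1 = 4.35 / l_1 = 4.35 / 0.63 = 6.904762… → 6.90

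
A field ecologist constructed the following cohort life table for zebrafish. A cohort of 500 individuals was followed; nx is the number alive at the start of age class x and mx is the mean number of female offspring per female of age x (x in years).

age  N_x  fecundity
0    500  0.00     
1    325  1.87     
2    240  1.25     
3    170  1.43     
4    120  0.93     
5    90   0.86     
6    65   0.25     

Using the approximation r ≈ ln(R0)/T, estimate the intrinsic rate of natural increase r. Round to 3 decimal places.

lx = nx/n0 = nx/500: 1, 0.65, 0.48, 0.34, 0.24, 0.18, 0.13
R0 = Σ lx·mx = 0 + 1.2155 + 0.6 + 0.4862 + 0.2232 + 0.1548 + 0.0325 = 2.7122
Σ x·lx·mx = 5.7359; T = 5.7359/2.7122 = 2.11485…
r ≈ ln(R0)/T = ln(2.7122)/2.11485… = 0.47179… → 0.472

0.472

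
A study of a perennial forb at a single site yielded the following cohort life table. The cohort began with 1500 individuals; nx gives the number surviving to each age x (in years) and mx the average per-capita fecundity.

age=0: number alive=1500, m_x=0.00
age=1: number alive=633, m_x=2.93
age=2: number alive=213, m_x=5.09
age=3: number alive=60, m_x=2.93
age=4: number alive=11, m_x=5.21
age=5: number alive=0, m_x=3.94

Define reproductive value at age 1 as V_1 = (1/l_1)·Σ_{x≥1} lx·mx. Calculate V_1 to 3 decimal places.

5.011

lx = nx/n0 = nx/1500: 1, 0.422, 0.142, 0.04, 0.00733…, 0
lx·mx for x ≥ 1: 1.23646, 0.72278, 0.1172, 0.038207…, 0 → sum = 2.114647…
V_1 = 2.114647… / l_1 = 2.114647… / 0.422 = 5.011011… → 5.011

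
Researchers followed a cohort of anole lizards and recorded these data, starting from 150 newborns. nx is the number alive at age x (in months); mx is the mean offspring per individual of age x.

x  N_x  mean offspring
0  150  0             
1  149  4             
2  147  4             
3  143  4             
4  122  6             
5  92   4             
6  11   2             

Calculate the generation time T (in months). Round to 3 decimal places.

2.915

lx = nx/n0 = nx/150: 1, 0.99333…, 0.98, 0.95333…, 0.81333…, 0.61333…, 0.07333…
lx·mx: 0, 3.973333…, 3.92, 3.813333…, 4.88…, 2.453333…, 0.146667… → R0 = 19.186667…
x·lx·mx: 0, 3.973333…, 7.84, 11.44…, 19.52…, 12.266667…, 0.88… → Σ = 55.92…
T = 55.92… / 19.186667… = 2.914524… → 2.915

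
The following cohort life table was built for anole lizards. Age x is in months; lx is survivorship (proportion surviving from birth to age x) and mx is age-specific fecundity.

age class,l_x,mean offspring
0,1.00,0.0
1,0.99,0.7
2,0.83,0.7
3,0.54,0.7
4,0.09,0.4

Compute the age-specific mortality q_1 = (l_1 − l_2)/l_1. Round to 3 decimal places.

0.162

q_1 = (l_1 − l_2) / l_1 = (0.99 − 0.83) / 0.99
     = 0.16 / 0.99 = 0.161616… → 0.162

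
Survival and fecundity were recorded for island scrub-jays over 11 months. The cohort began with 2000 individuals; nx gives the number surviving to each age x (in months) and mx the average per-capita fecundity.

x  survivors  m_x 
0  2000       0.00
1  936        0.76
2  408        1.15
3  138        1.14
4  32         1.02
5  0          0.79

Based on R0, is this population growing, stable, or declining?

declining

lx = nx/n0 = nx/2000: 1, 0.468, 0.204, 0.069, 0.016, 0
R0 = Σ lx·mx = 0 + 0.35568 + 0.2346 + 0.07866 + 0.01632 + 0 = 0.68526
R0 < 1, so the population is declining.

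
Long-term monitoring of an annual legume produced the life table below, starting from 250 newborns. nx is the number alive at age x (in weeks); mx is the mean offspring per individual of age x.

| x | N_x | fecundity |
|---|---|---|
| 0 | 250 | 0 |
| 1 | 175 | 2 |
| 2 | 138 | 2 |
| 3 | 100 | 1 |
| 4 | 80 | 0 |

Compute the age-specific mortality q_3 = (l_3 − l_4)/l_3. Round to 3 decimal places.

0.200

lx = nx/n0 = nx/250: 1, 0.7, 0.552, 0.4, 0.32
q_3 = (l_3 − l_4) / l_3 = (0.4 − 0.32) / 0.4
     = 0.08 / 0.4 = 0.2 → 0.200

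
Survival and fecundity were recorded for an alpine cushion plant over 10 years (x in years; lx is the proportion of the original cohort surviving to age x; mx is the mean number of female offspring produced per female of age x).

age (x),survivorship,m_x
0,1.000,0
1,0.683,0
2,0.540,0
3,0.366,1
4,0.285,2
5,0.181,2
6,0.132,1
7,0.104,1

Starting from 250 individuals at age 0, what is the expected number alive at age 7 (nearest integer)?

26

Expected survivors = N0 · l_7 = 250 × 0.104 = 26 → 26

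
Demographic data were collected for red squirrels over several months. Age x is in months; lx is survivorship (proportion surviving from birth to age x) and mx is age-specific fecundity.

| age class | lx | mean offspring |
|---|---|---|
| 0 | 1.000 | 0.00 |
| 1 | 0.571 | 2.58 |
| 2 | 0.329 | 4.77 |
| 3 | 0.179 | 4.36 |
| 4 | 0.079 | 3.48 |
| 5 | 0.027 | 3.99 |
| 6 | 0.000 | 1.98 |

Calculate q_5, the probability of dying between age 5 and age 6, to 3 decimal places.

q_5 = (l_5 − l_6) / l_5 = (0.027 − 0) / 0.027
     = 0.027 / 0.027 = 1 → 1.000

1.000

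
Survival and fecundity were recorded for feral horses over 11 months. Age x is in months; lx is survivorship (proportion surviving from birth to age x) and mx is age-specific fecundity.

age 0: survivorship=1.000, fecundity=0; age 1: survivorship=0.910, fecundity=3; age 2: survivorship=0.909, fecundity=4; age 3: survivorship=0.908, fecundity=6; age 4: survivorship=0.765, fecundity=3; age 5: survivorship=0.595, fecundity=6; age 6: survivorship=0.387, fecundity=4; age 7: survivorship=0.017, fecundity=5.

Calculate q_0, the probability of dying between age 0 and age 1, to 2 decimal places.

q_0 = (l_0 − l_1) / l_0 = (1 − 0.91) / 1
     = 0.09 / 1 = 0.09 → 0.09

0.09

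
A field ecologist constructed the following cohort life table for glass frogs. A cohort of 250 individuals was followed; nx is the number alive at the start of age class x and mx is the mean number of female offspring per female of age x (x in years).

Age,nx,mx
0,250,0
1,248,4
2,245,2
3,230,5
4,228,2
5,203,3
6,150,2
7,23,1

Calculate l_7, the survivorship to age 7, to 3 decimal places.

0.092

l_7 = n_7/n_0 = 23/250 = 0.092 → 0.092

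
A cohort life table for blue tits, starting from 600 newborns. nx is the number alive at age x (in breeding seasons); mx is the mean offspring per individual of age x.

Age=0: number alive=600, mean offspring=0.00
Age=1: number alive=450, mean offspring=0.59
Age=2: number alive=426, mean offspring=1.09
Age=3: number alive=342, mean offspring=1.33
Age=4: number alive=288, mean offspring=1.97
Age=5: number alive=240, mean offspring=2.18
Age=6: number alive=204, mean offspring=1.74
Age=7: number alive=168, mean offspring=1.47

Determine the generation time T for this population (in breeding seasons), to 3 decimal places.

lx = nx/n0 = nx/600: 1, 0.75, 0.71, 0.57, 0.48, 0.4, 0.34, 0.28
lx·mx: 0, 0.4425, 0.7739, 0.7581, 0.9456, 0.872, 0.5916, 0.4116 → R0 = 4.7953
x·lx·mx: 0, 0.4425, 1.5478, 2.2743, 3.7824, 4.36, 3.5496, 2.8812 → Σ = 18.8378
T = 18.8378 / 4.7953 = 3.928388… → 3.928

3.928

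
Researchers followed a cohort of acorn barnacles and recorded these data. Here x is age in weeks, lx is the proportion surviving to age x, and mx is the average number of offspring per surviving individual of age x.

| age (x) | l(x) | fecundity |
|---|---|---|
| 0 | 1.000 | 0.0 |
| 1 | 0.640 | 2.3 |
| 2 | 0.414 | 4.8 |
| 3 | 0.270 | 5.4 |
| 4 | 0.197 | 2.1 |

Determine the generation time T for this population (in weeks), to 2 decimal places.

lx·mx: 0, 1.472, 1.9872, 1.458, 0.4137 → R0 = 5.3309
x·lx·mx: 0, 1.472, 3.9744, 4.374, 1.6548 → Σ = 11.4752
T = 11.4752 / 5.3309 = 2.152582… → 2.15

2.15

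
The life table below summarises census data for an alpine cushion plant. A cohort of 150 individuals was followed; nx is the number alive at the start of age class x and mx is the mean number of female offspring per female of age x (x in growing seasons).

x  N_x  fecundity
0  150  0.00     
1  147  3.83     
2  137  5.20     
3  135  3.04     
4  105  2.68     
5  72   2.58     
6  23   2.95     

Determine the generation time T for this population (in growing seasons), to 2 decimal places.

lx = nx/n0 = nx/150: 1, 0.98, 0.91333…, 0.9, 0.7, 0.48, 0.15333…
lx·mx: 0, 3.7534, 4.749333…, 2.736, 1.876, 1.2384, 0.452333… → R0 = 14.805467…
x·lx·mx: 0, 3.7534, 9.498667…, 8.208, 7.504, 6.192, 2.714… → Σ = 37.870067…
T = 37.870067… / 14.805467… = 2.557843… → 2.56

2.56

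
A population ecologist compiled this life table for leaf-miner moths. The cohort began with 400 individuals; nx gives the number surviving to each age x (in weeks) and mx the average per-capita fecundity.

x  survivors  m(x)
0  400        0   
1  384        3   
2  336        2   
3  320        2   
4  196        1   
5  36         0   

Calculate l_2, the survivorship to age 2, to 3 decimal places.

0.840

l_2 = n_2/n_0 = 336/400 = 0.84 → 0.840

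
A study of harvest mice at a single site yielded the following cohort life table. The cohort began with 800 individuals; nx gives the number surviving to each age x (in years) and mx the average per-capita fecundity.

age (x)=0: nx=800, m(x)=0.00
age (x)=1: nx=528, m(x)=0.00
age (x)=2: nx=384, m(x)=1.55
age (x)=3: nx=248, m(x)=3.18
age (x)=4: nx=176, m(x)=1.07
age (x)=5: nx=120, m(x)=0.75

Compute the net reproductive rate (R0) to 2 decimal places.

lx = nx/n0 = nx/800: 1, 0.66, 0.48, 0.31, 0.22, 0.15
lx·mx by age: 0, 0, 0.744, 0.9858, 0.2354, 0.1125
R0 = Σ lx·mx = 2.0777 → 2.08

2.08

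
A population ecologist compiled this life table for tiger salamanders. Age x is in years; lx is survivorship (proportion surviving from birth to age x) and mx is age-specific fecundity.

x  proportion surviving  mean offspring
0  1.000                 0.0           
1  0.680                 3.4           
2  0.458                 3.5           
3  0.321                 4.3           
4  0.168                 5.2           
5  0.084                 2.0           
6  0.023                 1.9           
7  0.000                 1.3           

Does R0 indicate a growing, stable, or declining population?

R0 = Σ lx·mx = 0 + 2.312 + 1.603 + 1.3803 + 0.8736 + 0.168 + 0.0437 + 0 = 6.3806
R0 > 1, so the population is growing.

growing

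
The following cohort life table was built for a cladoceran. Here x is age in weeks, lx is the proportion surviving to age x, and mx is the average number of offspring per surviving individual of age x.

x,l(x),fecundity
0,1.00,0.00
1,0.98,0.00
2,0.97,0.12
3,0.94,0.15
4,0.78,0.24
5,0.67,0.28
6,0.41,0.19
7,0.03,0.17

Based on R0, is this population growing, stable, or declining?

declining

R0 = Σ lx·mx = 0 + 0 + 0.1164 + 0.141 + 0.1872 + 0.1876 + 0.0779 + 0.0051 = 0.7152
R0 < 1, so the population is declining.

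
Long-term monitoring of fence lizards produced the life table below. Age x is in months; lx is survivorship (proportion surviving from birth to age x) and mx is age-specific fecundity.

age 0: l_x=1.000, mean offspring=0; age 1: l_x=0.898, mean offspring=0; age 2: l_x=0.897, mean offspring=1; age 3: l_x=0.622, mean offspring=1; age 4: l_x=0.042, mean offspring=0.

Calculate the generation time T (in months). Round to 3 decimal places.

lx·mx: 0, 0, 0.897, 0.622, 0 → R0 = 1.519
x·lx·mx: 0, 0, 1.794, 1.866, 0 → Σ = 3.66
T = 3.66 / 1.519 = 2.40948… → 2.409

2.409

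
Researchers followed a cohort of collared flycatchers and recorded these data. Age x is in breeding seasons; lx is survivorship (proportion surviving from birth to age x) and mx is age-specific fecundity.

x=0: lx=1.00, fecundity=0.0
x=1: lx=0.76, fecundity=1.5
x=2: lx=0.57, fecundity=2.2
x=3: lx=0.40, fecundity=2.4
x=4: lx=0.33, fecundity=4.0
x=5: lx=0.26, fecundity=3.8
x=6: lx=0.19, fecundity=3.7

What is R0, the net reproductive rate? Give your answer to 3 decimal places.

6.365

lx·mx by age: 0, 1.14, 1.254, 0.96, 1.32, 0.988, 0.703
R0 = Σ lx·mx = 6.365 → 6.365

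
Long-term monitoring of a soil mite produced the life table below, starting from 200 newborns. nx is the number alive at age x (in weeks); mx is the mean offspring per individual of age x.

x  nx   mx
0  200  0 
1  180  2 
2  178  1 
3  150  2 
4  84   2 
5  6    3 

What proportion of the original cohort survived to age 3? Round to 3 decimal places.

0.750

l_3 = n_3/n_0 = 150/200 = 0.75 → 0.750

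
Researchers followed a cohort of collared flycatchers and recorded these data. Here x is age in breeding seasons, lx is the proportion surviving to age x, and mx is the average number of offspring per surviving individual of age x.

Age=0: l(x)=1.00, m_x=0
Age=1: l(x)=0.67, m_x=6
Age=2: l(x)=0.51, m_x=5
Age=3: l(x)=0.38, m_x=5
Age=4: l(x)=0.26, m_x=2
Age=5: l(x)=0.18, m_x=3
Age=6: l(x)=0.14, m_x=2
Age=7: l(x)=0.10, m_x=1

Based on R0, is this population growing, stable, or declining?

growing

R0 = Σ lx·mx = 0 + 4.02 + 2.55 + 1.9 + 0.52 + 0.54 + 0.28 + 0.1 = 9.91
R0 > 1, so the population is growing.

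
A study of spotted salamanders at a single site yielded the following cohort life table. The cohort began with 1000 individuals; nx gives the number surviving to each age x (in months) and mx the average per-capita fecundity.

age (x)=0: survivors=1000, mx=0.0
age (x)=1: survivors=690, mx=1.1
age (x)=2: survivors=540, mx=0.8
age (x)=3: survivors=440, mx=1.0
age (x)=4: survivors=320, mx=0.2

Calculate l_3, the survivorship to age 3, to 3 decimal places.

0.440

l_3 = n_3/n_0 = 440/1000 = 0.44 → 0.440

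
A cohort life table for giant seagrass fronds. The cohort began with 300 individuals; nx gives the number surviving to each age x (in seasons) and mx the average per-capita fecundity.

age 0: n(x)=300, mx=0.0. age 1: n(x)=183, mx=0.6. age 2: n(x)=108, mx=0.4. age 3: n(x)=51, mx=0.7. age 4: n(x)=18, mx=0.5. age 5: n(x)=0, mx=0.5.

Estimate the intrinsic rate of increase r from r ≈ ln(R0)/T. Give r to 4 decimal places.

-0.2430

lx = nx/n0 = nx/300: 1, 0.61, 0.36, 0.17, 0.06, 0
R0 = Σ lx·mx = 0 + 0.366 + 0.144 + 0.119 + 0.03 + 0 = 0.659
Σ x·lx·mx = 1.131; T = 1.131/0.659 = 1.71624…
r ≈ ln(R0)/T = ln(0.659)/1.71624… = -0.242992… → -0.2430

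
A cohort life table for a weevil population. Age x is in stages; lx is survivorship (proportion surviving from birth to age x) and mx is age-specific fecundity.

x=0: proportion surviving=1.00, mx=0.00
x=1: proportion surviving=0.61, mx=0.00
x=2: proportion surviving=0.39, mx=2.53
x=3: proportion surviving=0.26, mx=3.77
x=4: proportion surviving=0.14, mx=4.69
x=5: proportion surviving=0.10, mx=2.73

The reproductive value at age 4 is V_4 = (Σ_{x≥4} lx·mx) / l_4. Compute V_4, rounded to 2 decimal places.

6.64

lx·mx for x ≥ 4: 0.6566, 0.273 → sum = 0.9296
V_4 = 0.9296 / l_4 = 0.9296 / 0.14 = 6.64 → 6.64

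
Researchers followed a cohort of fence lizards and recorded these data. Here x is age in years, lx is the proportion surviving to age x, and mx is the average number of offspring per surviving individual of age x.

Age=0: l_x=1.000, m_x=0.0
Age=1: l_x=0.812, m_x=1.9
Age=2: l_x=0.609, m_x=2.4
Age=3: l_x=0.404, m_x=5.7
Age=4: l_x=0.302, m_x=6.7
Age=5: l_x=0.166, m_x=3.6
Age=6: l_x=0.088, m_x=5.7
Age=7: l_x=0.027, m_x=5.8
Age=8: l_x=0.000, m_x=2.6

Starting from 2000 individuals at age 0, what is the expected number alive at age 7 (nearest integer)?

54

Expected survivors = N0 · l_7 = 2000 × 0.027 = 54 → 54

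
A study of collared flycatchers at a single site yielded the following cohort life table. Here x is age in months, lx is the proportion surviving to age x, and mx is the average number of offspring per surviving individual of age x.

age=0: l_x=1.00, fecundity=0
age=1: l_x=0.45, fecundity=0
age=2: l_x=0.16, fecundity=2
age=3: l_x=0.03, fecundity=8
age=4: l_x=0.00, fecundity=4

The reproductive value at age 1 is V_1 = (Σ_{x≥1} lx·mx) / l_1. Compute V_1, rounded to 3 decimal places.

1.244

lx·mx for x ≥ 1: 0, 0.32, 0.24, 0 → sum = 0.56
V_1 = 0.56 / l_1 = 0.56 / 0.45 = 1.244444… → 1.244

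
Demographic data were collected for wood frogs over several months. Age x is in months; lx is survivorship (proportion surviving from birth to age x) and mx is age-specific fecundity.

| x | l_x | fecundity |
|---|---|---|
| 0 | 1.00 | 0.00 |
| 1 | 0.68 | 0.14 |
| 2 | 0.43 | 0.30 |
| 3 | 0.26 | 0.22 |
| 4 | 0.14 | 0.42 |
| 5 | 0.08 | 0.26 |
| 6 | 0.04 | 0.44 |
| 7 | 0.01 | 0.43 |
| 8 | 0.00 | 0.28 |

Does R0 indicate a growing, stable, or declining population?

declining

R0 = Σ lx·mx = 0 + 0.0952 + 0.129 + 0.0572 + 0.0588 + 0.0208 + 0.0176 + 0.0043 + 0 = 0.3829
R0 < 1, so the population is declining.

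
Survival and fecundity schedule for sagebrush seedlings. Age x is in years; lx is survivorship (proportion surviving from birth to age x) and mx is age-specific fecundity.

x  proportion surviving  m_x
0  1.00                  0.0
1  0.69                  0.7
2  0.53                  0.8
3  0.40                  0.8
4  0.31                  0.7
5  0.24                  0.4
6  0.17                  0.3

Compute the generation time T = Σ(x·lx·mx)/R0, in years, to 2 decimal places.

2.48

lx·mx: 0, 0.483, 0.424, 0.32, 0.217, 0.096, 0.051 → R0 = 1.591
x·lx·mx: 0, 0.483, 0.848, 0.96, 0.868, 0.48, 0.306 → Σ = 3.945
T = 3.945 / 1.591 = 2.479573… → 2.48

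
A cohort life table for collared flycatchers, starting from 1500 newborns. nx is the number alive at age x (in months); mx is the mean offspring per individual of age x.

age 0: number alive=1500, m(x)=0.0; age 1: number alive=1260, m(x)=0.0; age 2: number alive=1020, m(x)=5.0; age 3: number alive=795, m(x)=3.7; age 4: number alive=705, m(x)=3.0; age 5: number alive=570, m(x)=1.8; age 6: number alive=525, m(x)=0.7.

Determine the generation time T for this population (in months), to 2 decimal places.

3.01

lx = nx/n0 = nx/1500: 1, 0.84, 0.68, 0.53, 0.47, 0.38, 0.35
lx·mx: 0, 0, 3.4, 1.961, 1.41, 0.684, 0.245 → R0 = 7.7
x·lx·mx: 0, 0, 6.8, 5.883, 5.64, 3.42, 1.47 → Σ = 23.213
T = 23.213 / 7.7 = 3.014675… → 3.01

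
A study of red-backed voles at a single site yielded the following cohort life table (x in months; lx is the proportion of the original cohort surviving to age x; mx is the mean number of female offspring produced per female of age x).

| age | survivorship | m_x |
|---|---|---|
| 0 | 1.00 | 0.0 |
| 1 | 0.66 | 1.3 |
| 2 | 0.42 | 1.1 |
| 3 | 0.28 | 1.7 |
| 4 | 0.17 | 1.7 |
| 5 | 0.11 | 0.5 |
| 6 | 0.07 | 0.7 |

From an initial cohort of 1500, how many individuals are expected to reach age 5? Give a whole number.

Expected survivors = N0 · l_5 = 1500 × 0.11 = 165 → 165

165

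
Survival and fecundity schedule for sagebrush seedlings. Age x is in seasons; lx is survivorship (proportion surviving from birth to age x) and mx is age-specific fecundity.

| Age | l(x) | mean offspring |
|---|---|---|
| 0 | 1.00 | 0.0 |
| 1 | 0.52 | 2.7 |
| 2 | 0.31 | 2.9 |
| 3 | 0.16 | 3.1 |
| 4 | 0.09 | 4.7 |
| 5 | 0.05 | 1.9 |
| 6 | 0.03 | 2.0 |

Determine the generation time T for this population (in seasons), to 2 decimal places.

lx·mx: 0, 1.404, 0.899, 0.496, 0.423, 0.095, 0.06 → R0 = 3.377
x·lx·mx: 0, 1.404, 1.798, 1.488, 1.692, 0.475, 0.36 → Σ = 7.217
T = 7.217 / 3.377 = 2.137104… → 2.14

2.14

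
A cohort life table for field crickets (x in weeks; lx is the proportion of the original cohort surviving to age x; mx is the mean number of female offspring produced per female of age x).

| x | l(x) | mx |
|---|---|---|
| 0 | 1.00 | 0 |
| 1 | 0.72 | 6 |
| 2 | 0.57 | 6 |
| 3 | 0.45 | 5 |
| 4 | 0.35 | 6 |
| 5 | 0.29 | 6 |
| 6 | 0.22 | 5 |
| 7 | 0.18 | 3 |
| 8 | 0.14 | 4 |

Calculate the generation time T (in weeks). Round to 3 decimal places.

lx·mx: 0, 4.32, 3.42, 2.25, 2.1, 1.74, 1.1, 0.54, 0.56 → R0 = 16.03
x·lx·mx: 0, 4.32, 6.84, 6.75, 8.4, 8.7, 6.6, 3.78, 4.48 → Σ = 49.87
T = 49.87 / 16.03 = 3.111042… → 3.111

3.111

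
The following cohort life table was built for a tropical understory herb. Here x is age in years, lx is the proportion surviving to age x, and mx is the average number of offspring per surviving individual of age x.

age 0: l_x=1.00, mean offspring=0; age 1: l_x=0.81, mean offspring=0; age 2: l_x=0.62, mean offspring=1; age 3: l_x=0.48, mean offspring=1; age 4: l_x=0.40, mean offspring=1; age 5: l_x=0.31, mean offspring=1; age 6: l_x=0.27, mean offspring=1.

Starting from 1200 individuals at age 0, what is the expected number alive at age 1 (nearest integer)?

Expected survivors = N0 · l_1 = 1200 × 0.81 = 972 → 972

972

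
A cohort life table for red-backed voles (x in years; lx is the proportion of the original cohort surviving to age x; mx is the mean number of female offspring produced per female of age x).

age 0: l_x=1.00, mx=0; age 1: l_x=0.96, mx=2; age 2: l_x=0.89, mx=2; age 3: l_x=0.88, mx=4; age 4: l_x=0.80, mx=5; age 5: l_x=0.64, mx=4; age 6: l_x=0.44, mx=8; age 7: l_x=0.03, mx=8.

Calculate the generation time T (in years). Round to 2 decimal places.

lx·mx: 0, 1.92, 1.78, 3.52, 4, 2.56, 3.52, 0.24 → R0 = 17.54
x·lx·mx: 0, 1.92, 3.56, 10.56, 16, 12.8, 21.12, 1.68 → Σ = 67.64
T = 67.64 / 17.54 = 3.856328… → 3.86

3.86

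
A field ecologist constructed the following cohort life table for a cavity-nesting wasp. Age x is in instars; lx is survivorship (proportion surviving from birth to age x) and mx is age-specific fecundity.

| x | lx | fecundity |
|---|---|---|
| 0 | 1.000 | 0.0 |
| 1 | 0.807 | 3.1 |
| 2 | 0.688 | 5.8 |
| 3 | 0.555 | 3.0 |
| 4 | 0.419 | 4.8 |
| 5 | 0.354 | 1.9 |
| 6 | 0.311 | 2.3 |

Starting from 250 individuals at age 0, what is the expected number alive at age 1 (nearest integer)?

202

Expected survivors = N0 · l_1 = 250 × 0.807 = 201.75 → 202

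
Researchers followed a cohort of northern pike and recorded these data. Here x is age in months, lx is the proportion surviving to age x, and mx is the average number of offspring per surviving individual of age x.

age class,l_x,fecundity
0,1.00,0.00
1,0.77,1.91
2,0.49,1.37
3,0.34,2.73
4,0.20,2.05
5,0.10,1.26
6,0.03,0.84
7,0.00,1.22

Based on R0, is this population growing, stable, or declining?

growing

R0 = Σ lx·mx = 0 + 1.4707 + 0.6713 + 0.9282 + 0.41 + 0.126 + 0.0252 + 0 = 3.6314
R0 > 1, so the population is growing.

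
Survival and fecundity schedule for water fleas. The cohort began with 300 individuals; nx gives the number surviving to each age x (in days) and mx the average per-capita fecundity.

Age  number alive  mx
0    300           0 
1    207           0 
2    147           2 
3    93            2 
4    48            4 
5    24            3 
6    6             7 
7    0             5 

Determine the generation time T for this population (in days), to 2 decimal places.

3.21

lx = nx/n0 = nx/300: 1, 0.69, 0.49, 0.31, 0.16, 0.08, 0.02, 0
lx·mx: 0, 0, 0.98, 0.62, 0.64, 0.24, 0.14, 0 → R0 = 2.62
x·lx·mx: 0, 0, 1.96, 1.86, 2.56, 1.2, 0.84, 0 → Σ = 8.42
T = 8.42 / 2.62 = 3.21374… → 3.21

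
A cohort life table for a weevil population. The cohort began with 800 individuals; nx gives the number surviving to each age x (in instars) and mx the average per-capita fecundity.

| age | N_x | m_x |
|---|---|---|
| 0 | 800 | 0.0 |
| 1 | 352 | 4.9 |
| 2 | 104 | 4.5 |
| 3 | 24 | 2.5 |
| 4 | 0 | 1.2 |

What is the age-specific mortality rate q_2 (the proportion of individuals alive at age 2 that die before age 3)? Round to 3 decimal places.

lx = nx/n0 = nx/800: 1, 0.44, 0.13, 0.03, 0
q_2 = (l_2 − l_3) / l_2 = (0.13 − 0.03) / 0.13
     = 0.1 / 0.13 = 0.769231… → 0.769

0.769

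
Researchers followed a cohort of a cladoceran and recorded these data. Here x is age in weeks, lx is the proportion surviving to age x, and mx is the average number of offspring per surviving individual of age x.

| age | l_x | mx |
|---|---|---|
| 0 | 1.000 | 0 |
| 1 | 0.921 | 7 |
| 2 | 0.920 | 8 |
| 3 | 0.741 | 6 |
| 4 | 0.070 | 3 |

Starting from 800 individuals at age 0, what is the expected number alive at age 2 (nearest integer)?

736

Expected survivors = N0 · l_2 = 800 × 0.920 = 736 → 736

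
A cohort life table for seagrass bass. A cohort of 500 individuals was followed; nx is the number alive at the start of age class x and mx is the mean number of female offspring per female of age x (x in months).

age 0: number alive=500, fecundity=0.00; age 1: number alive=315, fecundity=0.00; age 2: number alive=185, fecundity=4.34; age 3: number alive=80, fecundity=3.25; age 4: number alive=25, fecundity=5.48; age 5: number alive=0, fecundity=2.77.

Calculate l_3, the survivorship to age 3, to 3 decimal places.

l_3 = n_3/n_0 = 80/500 = 0.16 → 0.160

0.160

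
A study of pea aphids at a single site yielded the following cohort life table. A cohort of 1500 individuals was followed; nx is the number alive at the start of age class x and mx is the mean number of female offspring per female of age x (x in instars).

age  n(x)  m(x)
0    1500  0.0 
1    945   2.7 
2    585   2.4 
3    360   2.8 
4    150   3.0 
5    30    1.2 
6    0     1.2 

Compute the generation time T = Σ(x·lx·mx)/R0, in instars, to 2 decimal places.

1.90

lx = nx/n0 = nx/1500: 1, 0.63, 0.39, 0.24, 0.1, 0.02, 0
lx·mx: 0, 1.701, 0.936, 0.672, 0.3, 0.024, 0 → R0 = 3.633
x·lx·mx: 0, 1.701, 1.872, 2.016, 1.2, 0.12, 0 → Σ = 6.909
T = 6.909 / 3.633 = 1.901734… → 1.90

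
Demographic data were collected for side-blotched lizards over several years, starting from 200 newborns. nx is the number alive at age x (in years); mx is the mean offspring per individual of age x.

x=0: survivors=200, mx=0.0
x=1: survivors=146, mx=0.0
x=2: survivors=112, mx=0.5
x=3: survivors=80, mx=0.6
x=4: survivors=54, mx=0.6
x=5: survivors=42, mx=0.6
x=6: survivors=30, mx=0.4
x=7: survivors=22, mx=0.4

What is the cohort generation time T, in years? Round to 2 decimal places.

3.54

lx = nx/n0 = nx/200: 1, 0.73, 0.56, 0.4, 0.27, 0.21, 0.15, 0.11
lx·mx: 0, 0, 0.28, 0.24, 0.162, 0.126, 0.06, 0.044 → R0 = 0.912
x·lx·mx: 0, 0, 0.56, 0.72, 0.648, 0.63, 0.36, 0.308 → Σ = 3.226
T = 3.226 / 0.912 = 3.537281… → 3.54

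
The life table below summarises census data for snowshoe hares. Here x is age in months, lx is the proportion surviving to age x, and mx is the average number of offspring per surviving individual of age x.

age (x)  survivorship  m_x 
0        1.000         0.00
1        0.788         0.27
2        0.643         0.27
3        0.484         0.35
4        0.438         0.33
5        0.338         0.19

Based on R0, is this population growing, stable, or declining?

R0 = Σ lx·mx = 0 + 0.21276 + 0.17361 + 0.1694 + 0.14454 + 0.06422 = 0.76453
R0 < 1, so the population is declining.

declining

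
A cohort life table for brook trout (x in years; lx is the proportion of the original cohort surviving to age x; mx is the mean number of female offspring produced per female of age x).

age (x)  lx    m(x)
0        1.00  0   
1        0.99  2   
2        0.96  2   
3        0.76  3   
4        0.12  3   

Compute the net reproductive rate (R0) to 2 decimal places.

lx·mx by age: 0, 1.98, 1.92, 2.28, 0.36
R0 = Σ lx·mx = 6.54 → 6.54

6.54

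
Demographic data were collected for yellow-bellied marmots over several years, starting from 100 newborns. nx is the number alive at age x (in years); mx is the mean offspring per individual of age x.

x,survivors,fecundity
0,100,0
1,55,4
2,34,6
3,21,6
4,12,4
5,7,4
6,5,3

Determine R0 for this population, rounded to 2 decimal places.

6.41

lx = nx/n0 = nx/100: 1, 0.55, 0.34, 0.21, 0.12, 0.07, 0.05
lx·mx by age: 0, 2.2, 2.04, 1.26, 0.48, 0.28, 0.15
R0 = Σ lx·mx = 6.41 → 6.41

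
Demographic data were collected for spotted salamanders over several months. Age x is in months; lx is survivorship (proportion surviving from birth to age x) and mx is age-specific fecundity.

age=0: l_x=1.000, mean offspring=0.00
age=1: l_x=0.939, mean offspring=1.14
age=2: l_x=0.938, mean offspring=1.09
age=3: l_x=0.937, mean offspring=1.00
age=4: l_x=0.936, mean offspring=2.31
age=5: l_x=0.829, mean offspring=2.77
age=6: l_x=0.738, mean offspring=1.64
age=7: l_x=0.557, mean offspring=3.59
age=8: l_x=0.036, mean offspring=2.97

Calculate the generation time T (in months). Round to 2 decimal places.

4.46

lx·mx: 0, 1.07046, 1.02242, 0.937, 2.16216, 2.29633, 1.21032, 1.99963, 0.10692 → R0 = 10.80524
x·lx·mx: 0, 1.07046, 2.04484, 2.811, 8.64864, 11.48165, 7.26192, 13.99741, 0.85536 → Σ = 48.17128
T = 48.17128 / 10.80524 = 4.458141… → 4.46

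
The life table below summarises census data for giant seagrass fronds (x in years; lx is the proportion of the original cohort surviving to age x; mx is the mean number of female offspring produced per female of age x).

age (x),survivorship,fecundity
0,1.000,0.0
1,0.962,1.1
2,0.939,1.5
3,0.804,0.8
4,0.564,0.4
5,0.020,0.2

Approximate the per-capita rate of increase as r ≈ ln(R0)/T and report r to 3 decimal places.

0.599

R0 = Σ lx·mx = 0 + 1.0582 + 1.4085 + 0.6432 + 0.2256 + 0.004 = 3.3395
Σ x·lx·mx = 6.7272; T = 6.7272/3.3395 = 2.01443…
r ≈ ln(R0)/T = ln(3.3395)/2.01443… = 0.59859… → 0.599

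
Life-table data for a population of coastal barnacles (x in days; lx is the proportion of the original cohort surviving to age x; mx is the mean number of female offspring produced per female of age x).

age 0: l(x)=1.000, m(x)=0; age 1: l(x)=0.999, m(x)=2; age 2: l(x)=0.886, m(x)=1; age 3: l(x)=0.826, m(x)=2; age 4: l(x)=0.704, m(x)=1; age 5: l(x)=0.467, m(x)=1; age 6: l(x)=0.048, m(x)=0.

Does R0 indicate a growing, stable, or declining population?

growing

R0 = Σ lx·mx = 0 + 1.998 + 0.886 + 1.652 + 0.704 + 0.467 + 0 = 5.707
R0 > 1, so the population is growing.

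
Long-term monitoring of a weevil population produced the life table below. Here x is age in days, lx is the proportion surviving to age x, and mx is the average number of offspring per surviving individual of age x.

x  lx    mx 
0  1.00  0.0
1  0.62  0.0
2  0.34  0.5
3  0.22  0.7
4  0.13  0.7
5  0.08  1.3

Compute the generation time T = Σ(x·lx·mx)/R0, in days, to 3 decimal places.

3.249

lx·mx: 0, 0, 0.17, 0.154, 0.091, 0.104 → R0 = 0.519
x·lx·mx: 0, 0, 0.34, 0.462, 0.364, 0.52 → Σ = 1.686
T = 1.686 / 0.519 = 3.248555… → 3.249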